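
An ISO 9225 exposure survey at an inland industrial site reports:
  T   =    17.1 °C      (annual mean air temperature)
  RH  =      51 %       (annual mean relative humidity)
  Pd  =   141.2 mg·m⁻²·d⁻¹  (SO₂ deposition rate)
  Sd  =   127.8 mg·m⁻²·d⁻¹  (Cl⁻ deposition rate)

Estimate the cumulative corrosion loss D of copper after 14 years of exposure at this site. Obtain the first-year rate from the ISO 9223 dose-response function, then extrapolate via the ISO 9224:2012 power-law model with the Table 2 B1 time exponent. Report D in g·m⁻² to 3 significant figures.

D(14) = 40.2 g·m⁻²

copper: T>10 °C ⇒ hinge -0.080·(17.1−10) = -0.5680
  Pd branch = 0.0053·Pd^0.26·e^(0.059·RH+f) = 0.2205 μm/a
  Cl⁻ term: 0.01025·127.8^0.27·exp(0.036·51+0.049·17.1) = 0.5505
  sum: 0.2205 + 0.5505 → r_corr = 0.771 μm/a
ISO 9224: D(t) = r_corr · t^b with b = 0.667 (copper, B1)
  D(14) = 0.771 × 14^0.667 = 0.771 × 5.814 = 4.482 μm
  Mass loss = 4.482 μm × 8.96 g/cm³ = 40.16 g·m⁻²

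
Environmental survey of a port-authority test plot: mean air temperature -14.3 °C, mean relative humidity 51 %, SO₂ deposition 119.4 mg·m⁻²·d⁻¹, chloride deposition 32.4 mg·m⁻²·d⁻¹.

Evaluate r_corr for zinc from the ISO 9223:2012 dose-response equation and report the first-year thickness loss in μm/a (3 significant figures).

r_corr = 0.496 μm/a

zinc: temperature factor f = +0.038·(-24.3) = -0.9234
  sulphur-dioxide contribution → 0.4388 μm/a
  chloride contribution → 0.05667 μm/a
  total first-year rate 0.4955 μm/a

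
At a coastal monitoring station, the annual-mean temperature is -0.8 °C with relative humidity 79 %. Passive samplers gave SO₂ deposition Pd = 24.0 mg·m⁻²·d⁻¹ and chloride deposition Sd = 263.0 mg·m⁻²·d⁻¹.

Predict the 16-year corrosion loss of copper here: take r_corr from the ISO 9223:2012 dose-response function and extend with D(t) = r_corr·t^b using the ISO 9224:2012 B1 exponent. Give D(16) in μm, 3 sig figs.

D(16) = 6.93 μm

copper: f(T) = +0.126·(T−10) [T≤10 °C] = -1.3608
  SO₂ term: 0.0053·24.0^0.26·exp(0.059·79-1.3608) = 0.3284
  Sd branch = 0.01025·Sd^0.27·e^(0.036·RH+0.049·T) = 0.7625 μm/a
  sum: 0.3284 + 0.7625 → r_corr = 1.091 μm/a
Long-term exponent b (ISO 9224 Table 2, B1) = 0.667
  D(16) = 1.091 × 16^0.667 = 1.091 × 6.355 = 6.933 μm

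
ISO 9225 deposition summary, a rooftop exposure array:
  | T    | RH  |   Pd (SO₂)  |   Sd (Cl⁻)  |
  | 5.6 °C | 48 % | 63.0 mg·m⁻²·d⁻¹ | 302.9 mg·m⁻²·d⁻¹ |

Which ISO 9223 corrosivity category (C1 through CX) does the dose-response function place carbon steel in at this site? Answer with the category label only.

carbon steel: temperature factor f = +0.150·(-4.4) = -0.6600
  SO₂ term: 1.77·63.0^0.52·exp(0.02·48-0.6600) = 20.6
  Cl⁻ term: 0.102·302.9^0.62·exp(0.033·48+0.04·5.6) = 21.49
  r_corr = 20.6 + 21.49 = 42.09 μm/a
Category bounds: 25…50 μm/a bracket r_corr ⇒ C3

C3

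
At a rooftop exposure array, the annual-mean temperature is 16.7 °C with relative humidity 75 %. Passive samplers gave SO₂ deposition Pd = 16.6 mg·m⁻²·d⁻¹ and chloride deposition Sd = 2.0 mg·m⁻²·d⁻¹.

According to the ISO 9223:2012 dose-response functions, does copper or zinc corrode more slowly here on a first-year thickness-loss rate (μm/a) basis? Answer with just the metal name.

copper

copper: T>10 °C ⇒ hinge -0.080·(16.7−10) = -0.5360
  SO₂ term: 0.0053·16.6^0.26·exp(0.059·75-0.5360) = 0.5376
  Cl⁻ term: 0.01025·2.0^0.27·exp(0.036·75+0.049·16.7) = 0.4169
  sum: 0.5376 + 0.4169 → r_corr = 0.9545 μm/a
zinc: T>10 °C ⇒ hinge -0.071·(16.7−10) = -0.4757
  Pd branch = 0.0129·Pd^0.44·e^(0.046·RH+f) = 0.8693 μm/a
  Cl⁻ term: 0.0175·2.0^0.57·exp(0.008·75+0.085·16.7) = 0.1957
  r_corr = 0.8693 + 0.1957 = 1.065 μm/a
Ordering by μm/a: zinc (1.07) > copper (0.954)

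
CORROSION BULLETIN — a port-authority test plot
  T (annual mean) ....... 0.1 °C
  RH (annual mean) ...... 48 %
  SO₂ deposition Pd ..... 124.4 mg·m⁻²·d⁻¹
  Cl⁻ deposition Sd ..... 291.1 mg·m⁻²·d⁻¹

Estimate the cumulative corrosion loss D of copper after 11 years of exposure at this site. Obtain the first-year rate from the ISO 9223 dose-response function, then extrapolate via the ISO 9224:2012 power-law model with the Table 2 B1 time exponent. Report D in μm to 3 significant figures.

copper: T≤10 °C ⇒ hinge +0.126·(0.1−10) = -1.2474
  SO₂ term: 0.0053·124.4^0.26·exp(0.059·48-1.2474) = 0.0906
  Sd branch = 0.01025·Sd^0.27·e^(0.036·RH+0.049·T) = 0.2683 μm/a
  sum: 0.0906 + 0.2683 → r_corr = 0.3589 μm/a
Power-law: D(11) = r_corr · 11^0.667
  D(11) = 0.3589 × 11^0.667 = 0.3589 × 4.95 = 1.777 μm

D(11) = 1.78 μm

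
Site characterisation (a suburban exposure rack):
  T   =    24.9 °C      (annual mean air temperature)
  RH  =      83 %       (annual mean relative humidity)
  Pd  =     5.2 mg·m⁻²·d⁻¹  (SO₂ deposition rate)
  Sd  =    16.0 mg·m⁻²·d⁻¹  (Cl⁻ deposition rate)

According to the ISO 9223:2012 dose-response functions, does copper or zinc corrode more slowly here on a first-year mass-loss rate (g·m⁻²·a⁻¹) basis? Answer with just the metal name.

zinc

copper: T>10 °C ⇒ hinge -0.080·(24.9−10) = -1.1920
  sulphur-dioxide contribution → 0.3307 μm/a
  chloride contribution → 1.457 μm/a
  total first-year rate 1.788 μm/a
  mass loss = 1.788 μm/a × 8.96 g/cm³ = 16.02 g·m⁻²·a⁻¹
zinc: f(T) = -0.071·(T−10) [T>10 °C] = -1.0579
  sulphur-dioxide contribution → 0.421 μm/a
  chloride contribution → 1.371 μm/a
  total first-year rate 1.792 μm/a
  mass loss = 1.792 μm/a × 7.14 g/cm³ = 12.79 g·m⁻²·a⁻¹
Ordering by g·m⁻²·a⁻¹: copper (16) > zinc (12.8)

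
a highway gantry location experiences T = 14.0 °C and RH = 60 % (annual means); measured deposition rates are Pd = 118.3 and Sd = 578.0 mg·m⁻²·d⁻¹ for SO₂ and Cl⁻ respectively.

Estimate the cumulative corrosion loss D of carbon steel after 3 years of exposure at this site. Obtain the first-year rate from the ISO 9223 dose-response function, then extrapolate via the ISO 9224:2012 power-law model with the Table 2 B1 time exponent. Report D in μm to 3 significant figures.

carbon steel: f(T) = -0.054·(T−10) [T>10 °C] = -0.2160
  SO₂ term: 1.77·118.3^0.52·exp(0.02·60-0.2160) = 56.66
  Cl⁻ term: 0.102·578.0^0.62·exp(0.033·60+0.04·14.0) = 66.7
  sum: 56.66 + 66.7 → r_corr = 123.4 μm/a
ISO 9224: D(t) = r_corr · t^b with b = 0.523 (carbon steel, B1)
  D(3) = 123.4 × 3^0.523 = 123.4 × 1.776 = 219.1 μm

D(3) = 219 μm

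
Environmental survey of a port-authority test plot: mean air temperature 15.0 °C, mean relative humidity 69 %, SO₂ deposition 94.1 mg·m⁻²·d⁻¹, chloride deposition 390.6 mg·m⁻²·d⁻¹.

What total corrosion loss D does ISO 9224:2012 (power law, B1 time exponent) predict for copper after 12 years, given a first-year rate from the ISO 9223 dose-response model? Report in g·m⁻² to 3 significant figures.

D(12) = 92.2 g·m⁻²

copper: T>10 °C ⇒ hinge -0.080·(15.0−10) = -0.4000
  sulphur-dioxide contribution → 0.6787 μm/a
  chloride contribution → 1.284 μm/a
  ⇒ r_corr(copper) = 1.963 μm/a
ISO 9224: D(t) = r_corr · t^b with b = 0.667 (copper, B1)
  D(12) = 1.963 × 12^0.667 = 1.963 × 5.246 = 10.29 μm
  Mass loss = 10.29 μm × 8.96 g/cm³ = 92.24 g·m⁻²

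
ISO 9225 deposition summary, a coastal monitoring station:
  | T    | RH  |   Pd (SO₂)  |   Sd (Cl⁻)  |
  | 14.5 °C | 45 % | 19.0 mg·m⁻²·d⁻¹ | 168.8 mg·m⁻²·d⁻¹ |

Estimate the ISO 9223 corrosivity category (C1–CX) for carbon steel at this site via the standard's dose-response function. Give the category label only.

C3

carbon steel: f(T) = -0.054·(T−10) [T>10 °C] = -0.2430
  sulphur-dioxide contribution → 15.79 μm/a
  chloride contribution → 19.34 μm/a
  total first-year rate 35.12 μm/a
35.1 μm/a falls in (25, 50] for carbon steel → category C3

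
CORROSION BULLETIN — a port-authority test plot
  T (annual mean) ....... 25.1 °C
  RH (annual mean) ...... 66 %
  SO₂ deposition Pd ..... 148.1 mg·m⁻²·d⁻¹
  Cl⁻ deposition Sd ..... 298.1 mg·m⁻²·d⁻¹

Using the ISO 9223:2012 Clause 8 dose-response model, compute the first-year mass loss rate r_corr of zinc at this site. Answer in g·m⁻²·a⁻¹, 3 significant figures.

zinc: f(T) = -0.071·(T−10) [T>10 °C] = -1.0721
  Pd branch = 0.0129·Pd^0.44·e^(0.046·RH+f) = 0.829 μm/a
  Sd branch = 0.0175·Sd^0.57·e^(0.008·RH+0.085·T) = 6.446 μm/a
  r_corr = 0.829 + 6.446 = 7.275 μm/a
Convert to mass loss: 7.275 μm/a × 7.14 g/cm³ = 51.94 g·m⁻²·a⁻¹

r_corr = 51.9 g·m⁻²·a⁻¹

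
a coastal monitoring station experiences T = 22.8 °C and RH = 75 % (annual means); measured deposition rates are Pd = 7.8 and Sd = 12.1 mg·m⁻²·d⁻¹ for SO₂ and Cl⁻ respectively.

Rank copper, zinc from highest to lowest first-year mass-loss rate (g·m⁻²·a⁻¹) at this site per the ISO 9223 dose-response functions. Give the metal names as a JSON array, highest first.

copper: f(T) = -0.080·(T−10) [T>10 °C] = -1.0240
  SO₂ term: 0.0053·7.8^0.26·exp(0.059·75-1.0240) = 0.2712
  Cl⁻ term: 0.01025·12.1^0.27·exp(0.036·75+0.049·22.8) = 0.9138
  r_corr = 0.2712 + 0.9138 = 1.185 μm/a
  mass loss = 1.185 μm/a × 8.96 g/cm³ = 10.62 g·m⁻²·a⁻¹
zinc: T>10 °C ⇒ hinge -0.071·(22.8−10) = -0.9088
  Pd branch = 0.0129·Pd^0.44·e^(0.046·RH+f) = 0.4043 μm/a
  Cl⁻ term: 0.0175·12.1^0.57·exp(0.008·75+0.085·22.8) = 0.9172
  r_corr = 0.4043 + 0.9172 = 1.322 μm/a
  mass loss = 1.322 μm/a × 7.14 g/cm³ = 9.436 g·m⁻²·a⁻¹
Ordering by g·m⁻²·a⁻¹: copper (10.6) > zinc (9.44)

["copper", "zinc"]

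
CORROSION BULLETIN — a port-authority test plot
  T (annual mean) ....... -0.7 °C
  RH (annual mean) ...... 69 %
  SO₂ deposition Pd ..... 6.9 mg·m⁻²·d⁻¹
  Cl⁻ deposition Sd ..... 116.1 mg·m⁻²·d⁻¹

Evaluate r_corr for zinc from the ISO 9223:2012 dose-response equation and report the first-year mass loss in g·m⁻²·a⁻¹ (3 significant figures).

zinc: T≤10 °C ⇒ hinge +0.038·(-0.7−10) = -0.4066
  sulphur-dioxide contribution → 0.4803 μm/a
  chloride contribution → 0.4304 μm/a
  total first-year rate 0.9108 μm/a
Convert to mass loss: 0.9108 μm/a × 7.14 g/cm³ = 6.503 g·m⁻²·a⁻¹

r_corr = 6.50 g·m⁻²·a⁻¹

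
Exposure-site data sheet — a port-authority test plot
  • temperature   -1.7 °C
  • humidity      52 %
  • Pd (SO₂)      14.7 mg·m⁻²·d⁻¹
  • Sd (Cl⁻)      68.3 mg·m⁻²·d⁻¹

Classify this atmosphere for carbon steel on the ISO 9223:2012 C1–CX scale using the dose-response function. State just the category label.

C2

carbon steel: temperature factor f = +0.150·(-11.7) = -1.7550
  Pd branch = 1.77·Pd^0.52·e^(0.02·RH+f) = 3.503 μm/a
  Sd branch = 0.102·Sd^0.62·e^(0.033·RH+0.04·T) = 7.272 μm/a
  sum: 3.503 + 7.272 → r_corr = 10.78 μm/a
Category bounds: 1.3…25 μm/a bracket r_corr ⇒ C2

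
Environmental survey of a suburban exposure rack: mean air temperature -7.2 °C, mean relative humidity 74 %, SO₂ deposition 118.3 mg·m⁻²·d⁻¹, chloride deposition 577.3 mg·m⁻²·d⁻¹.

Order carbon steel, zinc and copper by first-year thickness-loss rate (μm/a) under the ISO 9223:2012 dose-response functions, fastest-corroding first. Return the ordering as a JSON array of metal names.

["carbon steel", "zinc", "copper"]

carbon steel: f(T) = +0.150·(T−10) [T≤10 °C] = -2.5800
  SO₂ term: 1.77·118.3^0.52·exp(0.02·74-2.5800) = 7.05
  Sd branch = 0.102·Sd^0.62·e^(0.033·RH+0.04·T) = 45.3 μm/a
  sum: 7.05 + 45.3 → r_corr = 52.35 μm/a
zinc: temperature factor f = +0.038·(-17.2) = -0.6536
  Pd branch = 0.0129·Pd^0.44·e^(0.046·RH+f) = 1.649 μm/a
  Sd branch = 0.0175·Sd^0.57·e^(0.008·RH+0.085·T) = 0.6432 μm/a
  sum: 1.649 + 0.6432 → r_corr = 2.292 μm/a
copper: f(T) = +0.126·(T−10) [T≤10 °C] = -2.1672
  SO₂ term: 0.0053·118.3^0.26·exp(0.059·74-2.1672) = 0.1653
  Sd branch = 0.01025·Sd^0.27·e^(0.036·RH+0.049·T) = 0.5755 μm/a
  sum: 0.1653 + 0.5755 → r_corr = 0.7408 μm/a
Ordering by μm/a: carbon steel (52.4) > zinc (2.29) > copper (0.741)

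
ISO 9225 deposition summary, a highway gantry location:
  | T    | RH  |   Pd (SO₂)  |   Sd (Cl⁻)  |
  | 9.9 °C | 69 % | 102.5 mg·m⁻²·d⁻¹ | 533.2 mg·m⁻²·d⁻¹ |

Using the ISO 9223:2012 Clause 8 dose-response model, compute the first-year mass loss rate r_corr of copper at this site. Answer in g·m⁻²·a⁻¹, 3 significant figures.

copper: T≤10 °C ⇒ hinge +0.126·(9.9−10) = -0.0126
  sulphur-dioxide contribution → 1.022 μm/a
  chloride contribution → 1.088 μm/a
  total first-year rate 2.11 μm/a
Convert to mass loss: 2.11 μm/a × 8.96 g/cm³ = 18.9 g·m⁻²·a⁻¹

r_corr = 18.9 g·m⁻²·a⁻¹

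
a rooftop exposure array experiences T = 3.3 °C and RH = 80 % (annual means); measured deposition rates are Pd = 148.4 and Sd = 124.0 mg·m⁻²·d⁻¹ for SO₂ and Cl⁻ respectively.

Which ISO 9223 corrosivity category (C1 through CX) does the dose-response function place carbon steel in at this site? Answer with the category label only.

carbon steel: f(T) = +0.150·(T−10) [T≤10 °C] = -1.0050
  SO₂ term: 1.77·148.4^0.52·exp(0.02·80-1.0050) = 43.2
  Cl⁻ term: 0.102·124.0^0.62·exp(0.033·80+0.04·3.3) = 32.39
  r_corr = 43.2 + 32.39 = 75.59 μm/a
Category bounds: 50…80 μm/a bracket r_corr ⇒ C4

C4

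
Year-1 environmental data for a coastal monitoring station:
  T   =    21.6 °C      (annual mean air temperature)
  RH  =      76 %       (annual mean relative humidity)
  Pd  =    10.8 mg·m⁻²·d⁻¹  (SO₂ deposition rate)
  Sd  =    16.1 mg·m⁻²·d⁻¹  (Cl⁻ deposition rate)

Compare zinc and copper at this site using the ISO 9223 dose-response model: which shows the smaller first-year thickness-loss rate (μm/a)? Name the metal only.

zinc: T>10 °C ⇒ hinge -0.071·(21.6−10) = -0.8236
  sulphur-dioxide contribution → 0.532 μm/a
  chloride contribution → 0.9825 μm/a
  total first-year rate 1.515 μm/a
copper: T>10 °C ⇒ hinge -0.080·(21.6−10) = -0.9280
  sulphur-dioxide contribution → 0.3446 μm/a
  chloride contribution → 0.9648 μm/a
  total first-year rate 1.309 μm/a
Ordering by μm/a: zinc (1.51) > copper (1.31)

copper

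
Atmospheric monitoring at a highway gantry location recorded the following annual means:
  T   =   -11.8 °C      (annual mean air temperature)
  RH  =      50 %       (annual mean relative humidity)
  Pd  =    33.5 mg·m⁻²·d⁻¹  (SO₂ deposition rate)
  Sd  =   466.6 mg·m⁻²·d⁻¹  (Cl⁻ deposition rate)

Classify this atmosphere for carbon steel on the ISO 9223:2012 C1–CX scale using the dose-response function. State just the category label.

C2

carbon steel: f(T) = +0.150·(T−10) [T≤10 °C] = -3.2700
  SO₂ term: 1.77·33.5^0.52·exp(0.02·50-3.2700) = 1.135
  Cl⁻ term: 0.102·466.6^0.62·exp(0.033·50+0.04·-11.8) = 14.96
  r_corr = 1.135 + 14.96 = 16.1 μm/a
ISO 9223 Table 2 (carbon steel): 1.3 < 16.1 ≤ 25 μm/a ⇒ C2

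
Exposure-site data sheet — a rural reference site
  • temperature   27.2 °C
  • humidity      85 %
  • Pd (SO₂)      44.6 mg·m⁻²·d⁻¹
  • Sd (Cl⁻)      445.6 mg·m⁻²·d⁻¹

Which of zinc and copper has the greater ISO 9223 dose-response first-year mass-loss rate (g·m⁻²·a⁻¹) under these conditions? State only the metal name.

zinc: temperature factor f = -0.071·(17.2) = -1.2212
  sulphur-dioxide contribution → 1.009 μm/a
  chloride contribution → 11.28 μm/a
  total first-year rate 12.29 μm/a
  mass loss = 12.29 μm/a × 7.14 g/cm³ = 87.75 g·m⁻²·a⁻¹
copper: f(T) = -0.080·(T−10) [T>10 °C] = -1.3760
  sulphur-dioxide contribution → 0.5414 μm/a
  chloride contribution → 4.302 μm/a
  total first-year rate 4.844 μm/a
  mass loss = 4.844 μm/a × 8.96 g/cm³ = 43.4 g·m⁻²·a⁻¹
Ordering by g·m⁻²·a⁻¹: zinc (87.8) > copper (43.4)

zinc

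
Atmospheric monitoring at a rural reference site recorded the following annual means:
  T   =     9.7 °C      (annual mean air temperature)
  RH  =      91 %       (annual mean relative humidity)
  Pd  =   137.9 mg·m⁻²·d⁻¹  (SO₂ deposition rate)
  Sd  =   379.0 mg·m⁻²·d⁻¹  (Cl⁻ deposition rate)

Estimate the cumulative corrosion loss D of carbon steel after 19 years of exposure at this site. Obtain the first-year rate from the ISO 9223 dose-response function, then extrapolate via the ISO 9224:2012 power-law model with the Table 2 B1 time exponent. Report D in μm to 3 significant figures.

D(19) = 1.19e+03 μm

carbon steel: f(T) = +0.150·(T−10) [T≤10 °C] = -0.0450
  Pd branch = 1.77·Pd^0.52·e^(0.02·RH+f) = 135.3 μm/a
  Sd branch = 0.102·Sd^0.62·e^(0.033·RH+0.04·T) = 120.2 μm/a
  sum: 135.3 + 120.2 → r_corr = 255.6 μm/a
Long-term exponent b (ISO 9224 Table 2, B1) = 0.523
  D(19) = 255.6 × 19^0.523 = 255.6 × 4.664 = 1192 μm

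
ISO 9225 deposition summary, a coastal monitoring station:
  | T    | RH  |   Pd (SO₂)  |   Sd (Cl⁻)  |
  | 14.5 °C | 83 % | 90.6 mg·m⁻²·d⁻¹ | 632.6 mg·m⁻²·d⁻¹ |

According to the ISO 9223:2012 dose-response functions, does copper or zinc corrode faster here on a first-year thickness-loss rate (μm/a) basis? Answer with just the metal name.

copper: T>10 °C ⇒ hinge -0.080·(14.5−10) = -0.3600
  sulphur-dioxide contribution → 1.598 μm/a
  chloride contribution → 2.362 μm/a
  total first-year rate 3.96 μm/a
zinc: f(T) = -0.071·(T−10) [T>10 °C] = -0.3195
  sulphur-dioxide contribution → 3.098 μm/a
  chloride contribution → 4.606 μm/a
  ⇒ r_corr(zinc) = 7.704 μm/a
Ordering by μm/a: zinc (7.7) > copper (3.96)

zinc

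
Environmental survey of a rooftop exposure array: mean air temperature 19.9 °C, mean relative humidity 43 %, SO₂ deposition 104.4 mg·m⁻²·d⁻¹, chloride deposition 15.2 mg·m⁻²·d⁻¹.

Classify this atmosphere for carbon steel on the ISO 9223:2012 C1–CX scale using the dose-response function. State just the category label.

C3

carbon steel: f(T) = -0.054·(T−10) [T>10 °C] = -0.5346
  sulphur-dioxide contribution → 27.48 μm/a
  chloride contribution → 5.05 μm/a
  ⇒ r_corr(carbon steel) = 32.53 μm/a
32.5 μm/a falls in (25, 50] for carbon steel → category C3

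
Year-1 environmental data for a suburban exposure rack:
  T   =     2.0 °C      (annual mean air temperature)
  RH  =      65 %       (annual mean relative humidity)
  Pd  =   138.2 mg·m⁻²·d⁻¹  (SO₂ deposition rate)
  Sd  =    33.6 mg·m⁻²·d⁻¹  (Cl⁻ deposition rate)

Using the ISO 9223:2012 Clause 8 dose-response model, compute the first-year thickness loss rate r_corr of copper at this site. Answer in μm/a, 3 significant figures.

copper: f(T) = +0.126·(T−10) [T≤10 °C] = -1.0080
  sulphur-dioxide contribution → 0.3225 μm/a
  chloride contribution → 0.3031 μm/a
  ⇒ r_corr(copper) = 0.6257 μm/a

r_corr = 0.626 μm/a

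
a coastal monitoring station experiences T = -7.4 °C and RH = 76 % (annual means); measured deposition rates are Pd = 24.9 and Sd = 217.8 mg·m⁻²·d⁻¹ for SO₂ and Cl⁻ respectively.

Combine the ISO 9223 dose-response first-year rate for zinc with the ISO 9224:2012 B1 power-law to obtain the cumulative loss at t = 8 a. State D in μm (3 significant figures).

zinc: T≤10 °C ⇒ hinge +0.038·(-7.4−10) = -0.6612
  Pd branch = 0.0129·Pd^0.44·e^(0.046·RH+f) = 0.9038 μm/a
  Cl⁻ term: 0.0175·217.8^0.57·exp(0.008·76+0.085·-7.4) = 0.3686
  r_corr = 0.9038 + 0.3686 = 1.272 μm/a
Power-law: D(8) = r_corr · 8^0.813
  D(8) = 1.272 × 8^0.813 = 1.272 × 5.423 = 6.9 μm

D(8) = 6.90 μm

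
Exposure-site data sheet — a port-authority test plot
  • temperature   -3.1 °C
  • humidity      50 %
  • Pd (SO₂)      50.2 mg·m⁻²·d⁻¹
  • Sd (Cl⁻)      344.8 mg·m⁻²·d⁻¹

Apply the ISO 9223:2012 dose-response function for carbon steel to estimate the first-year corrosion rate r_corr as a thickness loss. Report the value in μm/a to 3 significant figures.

r_corr = 22.7 μm/a

carbon steel: T≤10 °C ⇒ hinge +0.150·(-3.1−10) = -1.9650
  Pd branch = 1.77·Pd^0.52·e^(0.02·RH+f) = 5.167 μm/a
  Sd branch = 0.102·Sd^0.62·e^(0.033·RH+0.04·T) = 17.56 μm/a
  sum: 5.167 + 17.56 → r_corr = 22.73 μm/a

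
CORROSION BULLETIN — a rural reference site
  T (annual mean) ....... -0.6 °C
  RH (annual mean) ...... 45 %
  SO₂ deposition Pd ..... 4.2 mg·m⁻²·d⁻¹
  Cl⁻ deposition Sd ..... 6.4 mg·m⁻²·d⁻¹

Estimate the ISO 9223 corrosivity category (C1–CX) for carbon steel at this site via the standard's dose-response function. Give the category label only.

C2

carbon steel: T≤10 °C ⇒ hinge +0.150·(-0.6−10) = -1.5900
  Pd branch = 1.77·Pd^0.52·e^(0.02·RH+f) = 1.872 μm/a
  Cl⁻ term: 0.102·6.4^0.62·exp(0.033·45+0.04·-0.6) = 1.39
  r_corr = 1.872 + 1.39 = 3.262 μm/a
3.26 μm/a falls in (1.3, 25] for carbon steel → category C2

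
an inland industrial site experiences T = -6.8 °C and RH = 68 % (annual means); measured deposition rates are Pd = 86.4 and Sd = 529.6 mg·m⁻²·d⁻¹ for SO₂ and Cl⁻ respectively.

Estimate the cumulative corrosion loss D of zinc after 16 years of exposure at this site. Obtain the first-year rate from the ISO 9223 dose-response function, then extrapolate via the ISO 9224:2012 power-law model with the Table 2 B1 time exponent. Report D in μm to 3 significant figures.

D(16) = 16.3 μm

zinc: f(T) = +0.038·(T−10) [T≤10 °C] = -0.6384
  Pd branch = 0.0129·Pd^0.44·e^(0.046·RH+f) = 1.106 μm/a
  Cl⁻ term: 0.0175·529.6^0.57·exp(0.008·68+0.085·-6.8) = 0.6038
  r_corr = 1.106 + 0.6038 = 1.71 μm/a
ISO 9224: D(t) = r_corr · t^b with b = 0.813 (zinc, B1)
  D(16) = 1.71 × 16^0.813 = 1.71 × 9.527 = 16.29 μm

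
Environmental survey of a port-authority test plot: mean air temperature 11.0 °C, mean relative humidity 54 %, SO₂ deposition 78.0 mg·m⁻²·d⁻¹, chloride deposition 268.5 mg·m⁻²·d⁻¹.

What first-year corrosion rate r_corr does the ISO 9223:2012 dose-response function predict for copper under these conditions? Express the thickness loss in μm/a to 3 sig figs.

r_corr = 0.923 μm/a

copper: f(T) = -0.080·(T−10) [T>10 °C] = -0.0800
  Pd branch = 0.0053·Pd^0.26·e^(0.059·RH+f) = 0.3674 μm/a
  Sd branch = 0.01025·Sd^0.27·e^(0.036·RH+0.049·T) = 0.5558 μm/a
  r_corr = 0.3674 + 0.5558 = 0.9232 μm/a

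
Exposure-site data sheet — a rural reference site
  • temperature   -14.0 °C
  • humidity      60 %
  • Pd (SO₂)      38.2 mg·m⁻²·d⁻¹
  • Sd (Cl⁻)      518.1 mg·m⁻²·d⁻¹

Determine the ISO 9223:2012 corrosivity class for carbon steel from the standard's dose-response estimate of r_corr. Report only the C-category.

carbon steel: temperature factor f = +0.150·(-24.0) = -3.6000
  SO₂ term: 1.77·38.2^0.52·exp(0.02·60-3.6000) = 1.067
  Cl⁻ term: 0.102·518.1^0.62·exp(0.033·60+0.04·-14.0) = 20.33
  sum: 1.067 + 20.33 → r_corr = 21.4 μm/a
21.4 μm/a falls in (1.3, 25] for carbon steel → category C2

C2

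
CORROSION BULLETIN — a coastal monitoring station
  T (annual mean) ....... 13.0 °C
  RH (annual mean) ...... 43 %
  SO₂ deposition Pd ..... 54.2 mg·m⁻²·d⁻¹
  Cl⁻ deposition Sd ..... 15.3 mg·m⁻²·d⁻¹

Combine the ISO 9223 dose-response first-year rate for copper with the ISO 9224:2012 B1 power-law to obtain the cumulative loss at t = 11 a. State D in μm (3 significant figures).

copper: temperature factor f = -0.080·(3.0) = -0.2400
  SO₂ term: 0.0053·54.2^0.26·exp(0.059·43-0.2400) = 0.1488
  Cl⁻ term: 0.01025·15.3^0.27·exp(0.036·43+0.049·13.0) = 0.1903
  r_corr = 0.1488 + 0.1903 = 0.3392 μm/a
Long-term exponent b (ISO 9224 Table 2, B1) = 0.667
  D(11) = 0.3392 × 11^0.667 = 0.3392 × 4.95 = 1.679 μm

D(11) = 1.68 μm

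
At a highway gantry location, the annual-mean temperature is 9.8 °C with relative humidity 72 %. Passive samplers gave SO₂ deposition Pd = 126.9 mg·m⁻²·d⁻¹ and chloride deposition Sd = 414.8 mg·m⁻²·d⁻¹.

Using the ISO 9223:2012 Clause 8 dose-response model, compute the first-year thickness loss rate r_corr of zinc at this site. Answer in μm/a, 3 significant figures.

r_corr = 5.18 μm/a

zinc: temperature factor f = +0.038·(-0.2) = -0.0076
  Pd branch = 0.0129·Pd^0.44·e^(0.046·RH+f) = 2.959 μm/a
  Sd branch = 0.0175·Sd^0.57·e^(0.008·RH+0.085·T) = 2.224 μm/a
  r_corr = 2.959 + 2.224 = 5.183 μm/a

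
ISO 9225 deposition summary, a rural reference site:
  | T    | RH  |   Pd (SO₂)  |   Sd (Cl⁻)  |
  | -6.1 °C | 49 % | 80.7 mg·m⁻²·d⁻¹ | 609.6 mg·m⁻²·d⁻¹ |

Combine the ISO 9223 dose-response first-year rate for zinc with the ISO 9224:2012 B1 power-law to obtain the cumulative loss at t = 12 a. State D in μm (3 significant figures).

zinc: T≤10 °C ⇒ hinge +0.038·(-6.1−10) = -0.6118
  sulphur-dioxide contribution → 0.4601 μm/a
  chloride contribution → 0.5965 μm/a
  ⇒ r_corr(zinc) = 1.057 μm/a
ISO 9224: D(t) = r_corr · t^b with b = 0.813 (zinc, B1)
  D(12) = 1.057 × 12^0.813 = 1.057 × 7.54 = 7.966 μm

D(12) = 7.97 μm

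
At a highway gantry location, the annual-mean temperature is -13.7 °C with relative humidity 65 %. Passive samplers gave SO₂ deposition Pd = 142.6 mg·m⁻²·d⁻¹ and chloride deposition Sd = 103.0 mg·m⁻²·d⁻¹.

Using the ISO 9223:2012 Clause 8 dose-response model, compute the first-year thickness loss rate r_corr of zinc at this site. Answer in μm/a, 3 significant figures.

r_corr = 1.05 μm/a

zinc: T≤10 °C ⇒ hinge +0.038·(-13.7−10) = -0.9006
  sulphur-dioxide contribution → 0.9243 μm/a
  chloride contribution → 0.129 μm/a
  ⇒ r_corr(zinc) = 1.053 μm/a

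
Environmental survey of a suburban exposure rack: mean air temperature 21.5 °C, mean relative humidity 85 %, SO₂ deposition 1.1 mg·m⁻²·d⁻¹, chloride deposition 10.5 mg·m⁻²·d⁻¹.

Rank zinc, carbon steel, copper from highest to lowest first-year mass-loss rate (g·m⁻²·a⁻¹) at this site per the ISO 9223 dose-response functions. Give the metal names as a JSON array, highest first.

zinc: temperature factor f = -0.071·(11.5) = -0.8165
  Pd branch = 0.0129·Pd^0.44·e^(0.046·RH+f) = 0.2967 μm/a
  Sd branch = 0.0175·Sd^0.57·e^(0.008·RH+0.085·T) = 0.8206 μm/a
  sum: 0.2967 + 0.8206 → r_corr = 1.117 μm/a
  mass loss = 1.117 μm/a × 7.14 g/cm³ = 7.977 g·m⁻²·a⁻¹
carbon steel: temperature factor f = -0.054·(11.5) = -0.6210
  Pd branch = 1.77·Pd^0.52·e^(0.02·RH+f) = 5.471 μm/a
  Cl⁻ term: 0.102·10.5^0.62·exp(0.033·85+0.04·21.5) = 17.12
  r_corr = 5.471 + 17.12 = 22.59 μm/a
  mass loss = 22.59 μm/a × 7.85 g/cm³ = 177.3 g·m⁻²·a⁻¹
copper: temperature factor f = -0.080·(11.5) = -0.9200
  SO₂ term: 0.0053·1.1^0.26·exp(0.059·85-0.9200) = 0.3262
  Cl⁻ term: 0.01025·10.5^0.27·exp(0.036·85+0.049·21.5) = 1.183
  sum: 0.3262 + 1.183 → r_corr = 1.509 μm/a
  mass loss = 1.509 μm/a × 8.96 g/cm³ = 13.52 g·m⁻²·a⁻¹
Ordering by g·m⁻²·a⁻¹: carbon steel (177) > copper (13.5) > zinc (7.98)

["carbon steel", "copper", "zinc"]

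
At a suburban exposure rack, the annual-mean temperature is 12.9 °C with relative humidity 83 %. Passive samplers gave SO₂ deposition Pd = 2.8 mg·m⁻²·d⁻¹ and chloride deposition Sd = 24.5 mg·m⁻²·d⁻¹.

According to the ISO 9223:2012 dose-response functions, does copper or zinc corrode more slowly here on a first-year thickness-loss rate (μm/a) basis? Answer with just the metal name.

zinc

copper: temperature factor f = -0.080·(2.9) = -0.2320
  Pd branch = 0.0053·Pd^0.26·e^(0.059·RH+f) = 0.7354 μm/a
  Sd branch = 0.01025·Sd^0.27·e^(0.036·RH+0.049·T) = 0.9078 μm/a
  r_corr = 0.7354 + 0.9078 = 1.643 μm/a
zinc: temperature factor f = -0.071·(2.9) = -0.2059
  SO₂ term: 0.0129·2.8^0.44·exp(0.046·83-0.2059) = 0.7517
  Sd branch = 0.0175·Sd^0.57·e^(0.008·RH+0.085·T) = 0.6301 μm/a
  r_corr = 0.7517 + 0.6301 = 1.382 μm/a
Ordering by μm/a: copper (1.64) > zinc (1.38)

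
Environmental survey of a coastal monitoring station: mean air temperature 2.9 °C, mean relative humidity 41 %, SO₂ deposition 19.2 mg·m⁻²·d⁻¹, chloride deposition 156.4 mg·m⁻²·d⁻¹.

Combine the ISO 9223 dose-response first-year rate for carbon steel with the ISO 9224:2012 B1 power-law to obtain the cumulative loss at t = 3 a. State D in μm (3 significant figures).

D(3) = 29.5 μm

carbon steel: temperature factor f = +0.150·(-7.1) = -1.0650
  SO₂ term: 1.77·19.2^0.52·exp(0.02·41-1.0650) = 6.44
  Cl⁻ term: 0.102·156.4^0.62·exp(0.033·41+0.04·2.9) = 10.16
  sum: 6.44 + 10.16 → r_corr = 16.6 μm/a
ISO 9224: D(t) = r_corr · t^b with b = 0.523 (carbon steel, B1)
  D(3) = 16.6 × 3^0.523 = 16.6 × 1.776 = 29.49 μm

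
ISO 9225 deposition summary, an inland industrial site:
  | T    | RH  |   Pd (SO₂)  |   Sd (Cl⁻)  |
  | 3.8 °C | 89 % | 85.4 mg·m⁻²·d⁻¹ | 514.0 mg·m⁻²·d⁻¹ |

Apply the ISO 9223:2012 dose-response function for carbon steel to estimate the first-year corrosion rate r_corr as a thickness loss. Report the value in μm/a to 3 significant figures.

r_corr = 149 μm/a

carbon steel: f(T) = +0.150·(T−10) [T≤10 °C] = -0.9300
  Pd branch = 1.77·Pd^0.52·e^(0.02·RH+f) = 41.83 μm/a
  Sd branch = 0.102·Sd^0.62·e^(0.033·RH+0.04·T) = 107.4 μm/a
  r_corr = 41.83 + 107.4 = 149.2 μm/a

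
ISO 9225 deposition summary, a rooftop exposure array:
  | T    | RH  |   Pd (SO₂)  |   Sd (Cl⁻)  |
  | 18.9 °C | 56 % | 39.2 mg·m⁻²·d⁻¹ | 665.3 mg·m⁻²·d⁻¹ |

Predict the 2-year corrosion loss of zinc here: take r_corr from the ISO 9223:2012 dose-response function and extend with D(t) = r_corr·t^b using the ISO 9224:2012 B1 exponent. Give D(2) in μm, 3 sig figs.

zinc: temperature factor f = -0.071·(8.9) = -0.6319
  sulphur-dioxide contribution → 0.4528 μm/a
  chloride contribution → 5.552 μm/a
  ⇒ r_corr(zinc) = 6.004 μm/a
ISO 9224: D(t) = r_corr · t^b with b = 0.813 (zinc, B1)
  D(2) = 6.004 × 2^0.813 = 6.004 × 1.757 = 10.55 μm

D(2) = 10.5 μm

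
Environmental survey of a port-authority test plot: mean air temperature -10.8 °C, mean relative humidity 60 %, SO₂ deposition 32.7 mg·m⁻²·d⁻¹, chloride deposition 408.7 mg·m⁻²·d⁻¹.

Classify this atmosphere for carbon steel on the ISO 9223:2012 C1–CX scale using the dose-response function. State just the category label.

C2

carbon steel: temperature factor f = +0.150·(-20.8) = -3.1200
  Pd branch = 1.77·Pd^0.52·e^(0.02·RH+f) = 1.591 μm/a
  Cl⁻ term: 0.102·408.7^0.62·exp(0.033·60+0.04·-10.8) = 19.95
  sum: 1.591 + 19.95 → r_corr = 21.54 μm/a
ISO 9223 Table 2 (carbon steel): 1.3 < 21.5 ≤ 25 μm/a ⇒ C2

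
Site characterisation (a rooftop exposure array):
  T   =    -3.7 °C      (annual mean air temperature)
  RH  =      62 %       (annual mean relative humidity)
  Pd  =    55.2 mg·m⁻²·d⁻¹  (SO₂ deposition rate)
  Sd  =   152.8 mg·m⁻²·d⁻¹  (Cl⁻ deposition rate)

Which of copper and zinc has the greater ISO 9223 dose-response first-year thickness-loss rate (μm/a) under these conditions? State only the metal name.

zinc

copper: T≤10 °C ⇒ hinge +0.126·(-3.7−10) = -1.7262
  Pd branch = 0.0053·Pd^0.26·e^(0.059·RH+f) = 0.1038 μm/a
  Sd branch = 0.01025·Sd^0.27·e^(0.036·RH+0.049·T) = 0.3098 μm/a
  sum: 0.1038 + 0.3098 → r_corr = 0.4136 μm/a
zinc: f(T) = +0.038·(T−10) [T≤10 °C] = -0.5206
  SO₂ term: 0.0129·55.2^0.44·exp(0.046·62-0.5206) = 0.7755
  Sd branch = 0.0175·Sd^0.57·e^(0.008·RH+0.085·T) = 0.3688 μm/a
  r_corr = 0.7755 + 0.3688 = 1.144 μm/a
Ordering by μm/a: zinc (1.14) > copper (0.414)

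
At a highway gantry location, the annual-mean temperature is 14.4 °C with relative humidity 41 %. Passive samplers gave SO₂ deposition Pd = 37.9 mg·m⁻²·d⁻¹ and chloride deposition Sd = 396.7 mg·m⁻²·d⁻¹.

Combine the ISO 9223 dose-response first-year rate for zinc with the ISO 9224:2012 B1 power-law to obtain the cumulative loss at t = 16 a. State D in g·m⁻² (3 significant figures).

D(16) = 191 g·m⁻²

zinc: f(T) = -0.071·(T−10) [T>10 °C] = -0.3124
  sulphur-dioxide contribution → 0.308 μm/a
  chloride contribution → 2.501 μm/a
  total first-year rate 2.809 μm/a
Power-law: D(16) = r_corr · 16^0.813
  D(16) = 2.809 × 16^0.813 = 2.809 × 9.527 = 26.77 μm
  Mass loss = 26.77 μm × 7.14 g/cm³ = 191.1 g·m⁻²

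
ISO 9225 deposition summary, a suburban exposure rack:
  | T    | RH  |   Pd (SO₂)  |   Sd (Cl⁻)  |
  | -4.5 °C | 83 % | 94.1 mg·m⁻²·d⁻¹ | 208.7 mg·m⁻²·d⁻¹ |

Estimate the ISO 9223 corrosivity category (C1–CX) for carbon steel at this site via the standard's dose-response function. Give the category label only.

carbon steel: T≤10 °C ⇒ hinge +0.150·(-4.5−10) = -2.1750
  Pd branch = 1.77·Pd^0.52·e^(0.02·RH+f) = 11.24 μm/a
  Sd branch = 0.102·Sd^0.62·e^(0.033·RH+0.04·T) = 36.15 μm/a
  sum: 11.24 + 36.15 → r_corr = 47.38 μm/a
ISO 9223 Table 2 (carbon steel): 25 < 47.4 ≤ 50 μm/a ⇒ C3

C3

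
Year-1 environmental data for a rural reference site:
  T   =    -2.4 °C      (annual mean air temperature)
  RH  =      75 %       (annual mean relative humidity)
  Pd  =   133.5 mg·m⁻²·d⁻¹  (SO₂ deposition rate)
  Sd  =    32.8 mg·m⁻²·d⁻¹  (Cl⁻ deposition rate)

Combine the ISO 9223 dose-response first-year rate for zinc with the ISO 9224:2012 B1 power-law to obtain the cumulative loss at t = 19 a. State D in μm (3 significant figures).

zinc: f(T) = +0.038·(T−10) [T≤10 °C] = -0.4712
  SO₂ term: 0.0129·133.5^0.44·exp(0.046·75-0.4712) = 2.185
  Cl⁻ term: 0.0175·32.8^0.57·exp(0.008·75+0.085·-2.4) = 0.1901
  sum: 2.185 + 0.1901 → r_corr = 2.375 μm/a
Power-law: D(19) = r_corr · 19^0.813
  D(19) = 2.375 × 19^0.813 = 2.375 × 10.96 = 26.02 μm

D(19) = 26.0 μm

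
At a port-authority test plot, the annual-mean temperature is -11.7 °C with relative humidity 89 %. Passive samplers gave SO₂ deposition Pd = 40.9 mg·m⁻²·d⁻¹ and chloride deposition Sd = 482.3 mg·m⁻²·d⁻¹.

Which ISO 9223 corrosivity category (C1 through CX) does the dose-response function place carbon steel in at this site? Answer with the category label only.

carbon steel: temperature factor f = +0.150·(-21.7) = -3.2550
  SO₂ term: 1.77·40.9^0.52·exp(0.02·89-3.2550) = 2.789
  Sd branch = 0.102·Sd^0.62·e^(0.033·RH+0.04·T) = 55.53 μm/a
  sum: 2.789 + 55.53 → r_corr = 58.32 μm/a
58.3 μm/a falls in (50, 80] for carbon steel → category C4

C4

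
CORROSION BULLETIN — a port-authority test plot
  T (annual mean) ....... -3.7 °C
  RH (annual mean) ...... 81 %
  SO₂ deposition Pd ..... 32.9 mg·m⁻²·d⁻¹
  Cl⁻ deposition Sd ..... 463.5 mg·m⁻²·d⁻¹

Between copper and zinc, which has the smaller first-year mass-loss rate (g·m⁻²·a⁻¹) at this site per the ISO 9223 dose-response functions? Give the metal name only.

copper

copper: f(T) = +0.126·(T−10) [T≤10 °C] = -1.7262
  Pd branch = 0.0053·Pd^0.26·e^(0.059·RH+f) = 0.2783 μm/a
  Sd branch = 0.01025·Sd^0.27·e^(0.036·RH+0.049·T) = 0.8284 μm/a
  r_corr = 0.2783 + 0.8284 = 1.107 μm/a
  mass loss = 1.107 μm/a × 8.96 g/cm³ = 9.916 g·m⁻²·a⁻¹
zinc: temperature factor f = +0.038·(-13.7) = -0.5206
  Pd branch = 0.0129·Pd^0.44·e^(0.046·RH+f) = 1.48 μm/a
  Sd branch = 0.0175·Sd^0.57·e^(0.008·RH+0.085·T) = 0.8082 μm/a
  r_corr = 1.48 + 0.8082 = 2.288 μm/a
  mass loss = 2.288 μm/a × 7.14 g/cm³ = 16.34 g·m⁻²·a⁻¹
Ordering by g·m⁻²·a⁻¹: zinc (16.3) > copper (9.92)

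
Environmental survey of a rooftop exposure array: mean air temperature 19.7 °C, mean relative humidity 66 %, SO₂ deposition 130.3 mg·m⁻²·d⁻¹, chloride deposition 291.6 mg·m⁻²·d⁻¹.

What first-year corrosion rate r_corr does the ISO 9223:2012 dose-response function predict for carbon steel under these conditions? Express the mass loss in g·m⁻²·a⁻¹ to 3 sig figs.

carbon steel: temperature factor f = -0.054·(9.7) = -0.5238
  Pd branch = 1.77·Pd^0.52·e^(0.02·RH+f) = 49.38 μm/a
  Cl⁻ term: 0.102·291.6^0.62·exp(0.033·66+0.04·19.7) = 66.82
  r_corr = 49.38 + 66.82 = 116.2 μm/a
Convert to mass loss: 116.2 μm/a × 7.85 g/cm³ = 912.1 g·m⁻²·a⁻¹

r_corr = 912 g·m⁻²·a⁻¹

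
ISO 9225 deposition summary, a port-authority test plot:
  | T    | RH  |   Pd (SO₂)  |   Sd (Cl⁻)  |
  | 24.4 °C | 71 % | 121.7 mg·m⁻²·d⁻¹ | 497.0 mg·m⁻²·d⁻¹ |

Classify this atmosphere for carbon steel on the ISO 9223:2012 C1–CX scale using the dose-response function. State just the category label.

carbon steel: f(T) = -0.054·(T−10) [T>10 °C] = -0.7776
  sulphur-dioxide contribution → 40.86 μm/a
  chloride contribution → 132.4 μm/a
  total first-year rate 173.2 μm/a
173 μm/a falls in (80, 200] for carbon steel → category C5

C5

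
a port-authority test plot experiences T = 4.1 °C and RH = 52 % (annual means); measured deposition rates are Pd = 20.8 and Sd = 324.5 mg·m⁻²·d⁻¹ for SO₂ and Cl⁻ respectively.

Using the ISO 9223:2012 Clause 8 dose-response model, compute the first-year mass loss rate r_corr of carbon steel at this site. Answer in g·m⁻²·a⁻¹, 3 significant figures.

carbon steel: temperature factor f = +0.150·(-5.9) = -0.8850
  SO₂ term: 1.77·20.8^0.52·exp(0.02·52-0.8850) = 10.02
  Cl⁻ term: 0.102·324.5^0.62·exp(0.033·52+0.04·4.1) = 24.1
  sum: 10.02 + 24.1 → r_corr = 34.12 μm/a
Convert to mass loss: 34.12 μm/a × 7.85 g/cm³ = 267.8 g·m⁻²·a⁻¹

r_corr = 268 g·m⁻²·a⁻¹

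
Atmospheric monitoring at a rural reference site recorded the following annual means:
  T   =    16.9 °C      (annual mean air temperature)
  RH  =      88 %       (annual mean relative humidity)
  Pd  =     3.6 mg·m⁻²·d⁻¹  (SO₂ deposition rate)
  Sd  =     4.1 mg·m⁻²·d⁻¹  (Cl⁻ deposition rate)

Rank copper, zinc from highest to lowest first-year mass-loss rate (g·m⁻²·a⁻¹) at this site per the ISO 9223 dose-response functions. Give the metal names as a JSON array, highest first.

["copper", "zinc"]

copper: T>10 °C ⇒ hinge -0.080·(16.9−10) = -0.5520
  sulphur-dioxide contribution → 0.7657 μm/a
  chloride contribution → 0.8159 μm/a
  ⇒ r_corr(copper) = 1.582 μm/a
  mass loss = 1.582 μm/a × 8.96 g/cm³ = 14.17 g·m⁻²·a⁻¹
zinc: T>10 °C ⇒ hinge -0.071·(16.9−10) = -0.4899
  sulphur-dioxide contribution → 0.7955 μm/a
  chloride contribution → 0.3326 μm/a
  ⇒ r_corr(zinc) = 1.128 μm/a
  mass loss = 1.128 μm/a × 7.14 g/cm³ = 8.055 g·m⁻²·a⁻¹
Ordering by g·m⁻²·a⁻¹: copper (14.2) > zinc (8.05)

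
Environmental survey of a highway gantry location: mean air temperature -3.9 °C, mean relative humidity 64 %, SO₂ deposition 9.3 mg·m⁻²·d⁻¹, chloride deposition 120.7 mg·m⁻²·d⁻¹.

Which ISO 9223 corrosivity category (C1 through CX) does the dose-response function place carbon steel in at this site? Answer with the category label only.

C2

carbon steel: T≤10 °C ⇒ hinge +0.150·(-3.9−10) = -2.0850
  sulphur-dioxide contribution → 2.523 μm/a
  chloride contribution → 14.08 μm/a
  total first-year rate 16.61 μm/a
Category bounds: 1.3…25 μm/a bracket r_corr ⇒ C2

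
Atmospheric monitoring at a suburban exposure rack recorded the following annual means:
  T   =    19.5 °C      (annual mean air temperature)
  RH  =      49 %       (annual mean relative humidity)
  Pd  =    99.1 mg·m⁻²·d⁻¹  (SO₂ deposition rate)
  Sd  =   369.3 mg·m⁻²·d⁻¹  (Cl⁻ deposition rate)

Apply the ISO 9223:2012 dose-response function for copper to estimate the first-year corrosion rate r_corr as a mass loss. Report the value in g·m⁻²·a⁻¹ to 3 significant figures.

r_corr = 8.20 g·m⁻²·a⁻¹

copper: T>10 °C ⇒ hinge -0.080·(19.5−10) = -0.7600
  SO₂ term: 0.0053·99.1^0.26·exp(0.059·49-0.7600) = 0.1475
  Cl⁻ term: 0.01025·369.3^0.27·exp(0.036·49+0.049·19.5) = 0.7673
  r_corr = 0.1475 + 0.7673 = 0.9148 μm/a
Convert to mass loss: 0.9148 μm/a × 8.96 g/cm³ = 8.197 g·m⁻²·a⁻¹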